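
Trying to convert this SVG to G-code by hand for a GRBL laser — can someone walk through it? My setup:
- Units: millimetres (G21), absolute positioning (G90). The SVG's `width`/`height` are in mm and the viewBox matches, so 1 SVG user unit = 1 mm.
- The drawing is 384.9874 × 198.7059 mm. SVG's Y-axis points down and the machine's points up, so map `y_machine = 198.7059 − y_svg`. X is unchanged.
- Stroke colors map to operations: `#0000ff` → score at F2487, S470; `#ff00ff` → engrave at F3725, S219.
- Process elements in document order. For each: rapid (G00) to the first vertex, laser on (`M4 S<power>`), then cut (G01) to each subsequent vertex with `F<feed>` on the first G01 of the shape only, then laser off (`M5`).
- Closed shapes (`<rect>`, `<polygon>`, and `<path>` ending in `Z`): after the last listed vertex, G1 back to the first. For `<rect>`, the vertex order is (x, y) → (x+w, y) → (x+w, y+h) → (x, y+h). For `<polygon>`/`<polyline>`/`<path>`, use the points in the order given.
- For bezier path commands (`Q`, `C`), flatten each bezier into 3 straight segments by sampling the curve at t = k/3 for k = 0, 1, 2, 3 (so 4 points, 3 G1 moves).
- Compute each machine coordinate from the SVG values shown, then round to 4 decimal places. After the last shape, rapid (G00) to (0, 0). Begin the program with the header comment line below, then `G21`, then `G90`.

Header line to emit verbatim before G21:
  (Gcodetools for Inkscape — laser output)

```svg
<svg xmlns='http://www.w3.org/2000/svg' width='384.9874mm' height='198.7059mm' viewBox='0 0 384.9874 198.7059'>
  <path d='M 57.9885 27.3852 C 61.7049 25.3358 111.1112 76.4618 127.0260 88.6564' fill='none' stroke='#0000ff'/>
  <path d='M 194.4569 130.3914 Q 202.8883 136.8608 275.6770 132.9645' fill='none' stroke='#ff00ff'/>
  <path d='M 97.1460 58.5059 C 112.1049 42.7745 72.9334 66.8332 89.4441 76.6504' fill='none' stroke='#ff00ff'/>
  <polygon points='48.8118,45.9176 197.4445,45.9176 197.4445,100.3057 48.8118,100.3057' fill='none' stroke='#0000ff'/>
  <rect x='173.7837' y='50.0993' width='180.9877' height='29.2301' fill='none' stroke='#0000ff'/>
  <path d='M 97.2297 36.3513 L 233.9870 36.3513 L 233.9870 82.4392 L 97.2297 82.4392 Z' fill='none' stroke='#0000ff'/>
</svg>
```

(Gcodetools for Inkscape — laser output)
G21
G90
G00 X57.9885 Y171.3207
M4 S470
G01 X74.0022 Y159.0563 F2487
G01 X102.8800 Y131.8099
G01 X127.0260 Y110.0495
M5
G00 X194.4569 Y68.3145
M4 S219
G01 X207.2286 Y65.1533 F3725
G01 X234.3020 Y64.2956
G01 X275.6770 Y65.7414
M5
G00 X97.1460 Y140.2000
M4 S219
G01 X98.1286 Y144.6692 F3725
G01 X87.4270 Y134.6187
G01 X89.4441 Y122.0555
M5
G00 X48.8118 Y152.7883
M4 S470
G01 X197.4445 Y152.7883 F2487
G01 X197.4445 Y98.4002
G01 X48.8118 Y98.4002
G01 X48.8118 Y152.7883
M5
G00 X173.7837 Y148.6066
M4 S470
G01 X354.7714 Y148.6066 F2487
G01 X354.7714 Y119.3765
G01 X173.7837 Y119.3765
G01 X173.7837 Y148.6066
M5
G00 X97.2297 Y162.3546
M4 S470
G01 X233.9870 Y162.3546 F2487
G01 X233.9870 Y116.2667
G01 X97.2297 Y116.2667
G01 X97.2297 Y162.3546
M5
G00 X0.0000 Y0.0000

Since the viewBox matches the mm dimensions, user units are millimetres directly. The only transform is the Y-flip y_m = 198.7059 − y_svg.

Shape 1 is a cubic bezier drawn with `<path>`. Its stroke #0000ff means score at S470, F2487. After flipping Y the toolpath is (57.9885,171.3207) → (74.0022,159.0563) → (102.8800,131.8099) → (127.0260,110.0495).

Shape 2 is a quadratic bezier drawn with `<path>`. Its stroke #ff00ff means engrave at S219, F3725. After flipping Y the toolpath is (194.4569,68.3145) → (207.2286,65.1533) → (234.3020,64.2956) → (275.6770,65.7414).

Shape 3 is a cubic bezier drawn with `<path>`. Its stroke #ff00ff means engrave at S219, F3725. After flipping Y the toolpath is (97.1460,140.2000) → (98.1286,144.6692) → (87.4270,134.6187) → (89.4441,122.0555).

Shape 4 is a rectangle drawn with `<polygon>`. Its stroke #0000ff means score at S470, F2487. After flipping Y the toolpath is (48.8118,152.7883) → (197.4445,152.7883) → (197.4445,98.4002) → (48.8118,98.4002) → (48.8118,152.7883), returning to the start.

Shape 5 is a rectangle drawn with `<rect>`. Its stroke #0000ff means score at S470, F2487. After flipping Y the toolpath is (173.7837,148.6066) → (354.7714,148.6066) → (354.7714,119.3765) → (173.7837,119.3765) → (173.7837,148.6066), returning to the start.

Shape 6 is a rectangle drawn with `<path>`. Its stroke #0000ff means score at S470, F2487. After flipping Y the toolpath is (97.2297,162.3546) → (233.9870,162.3546) → (233.9870,116.2667) → (97.2297,116.2667) → (97.2297,162.3546), returning to the start.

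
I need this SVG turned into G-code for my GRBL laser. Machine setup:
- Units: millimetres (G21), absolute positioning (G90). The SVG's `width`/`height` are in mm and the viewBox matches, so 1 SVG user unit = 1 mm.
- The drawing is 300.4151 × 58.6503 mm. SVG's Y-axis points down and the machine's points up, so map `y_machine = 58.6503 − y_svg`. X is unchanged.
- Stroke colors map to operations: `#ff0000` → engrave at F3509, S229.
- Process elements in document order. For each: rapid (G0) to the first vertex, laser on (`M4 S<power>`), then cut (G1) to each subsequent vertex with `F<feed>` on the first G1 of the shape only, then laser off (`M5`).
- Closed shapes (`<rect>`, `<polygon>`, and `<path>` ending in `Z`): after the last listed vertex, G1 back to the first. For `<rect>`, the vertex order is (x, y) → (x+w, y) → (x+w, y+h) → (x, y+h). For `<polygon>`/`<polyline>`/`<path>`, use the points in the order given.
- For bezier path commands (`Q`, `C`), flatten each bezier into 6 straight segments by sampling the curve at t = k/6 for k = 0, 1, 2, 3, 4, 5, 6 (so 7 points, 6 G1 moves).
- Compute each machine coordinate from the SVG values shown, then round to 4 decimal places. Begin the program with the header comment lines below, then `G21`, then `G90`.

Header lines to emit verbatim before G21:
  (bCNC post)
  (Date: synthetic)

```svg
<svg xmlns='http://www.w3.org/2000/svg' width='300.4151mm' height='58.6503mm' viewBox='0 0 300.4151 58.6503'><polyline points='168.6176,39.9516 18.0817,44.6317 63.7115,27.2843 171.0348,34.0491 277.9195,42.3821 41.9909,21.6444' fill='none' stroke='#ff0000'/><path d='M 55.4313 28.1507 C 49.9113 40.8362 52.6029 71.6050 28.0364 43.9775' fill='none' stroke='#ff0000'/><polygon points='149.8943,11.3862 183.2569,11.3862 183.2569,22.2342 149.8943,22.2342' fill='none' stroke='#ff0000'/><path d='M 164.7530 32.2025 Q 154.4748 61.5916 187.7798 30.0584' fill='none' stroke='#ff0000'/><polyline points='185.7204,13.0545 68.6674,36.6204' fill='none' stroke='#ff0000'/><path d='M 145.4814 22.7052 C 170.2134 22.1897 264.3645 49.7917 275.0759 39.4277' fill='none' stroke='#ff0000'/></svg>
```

1 u = 1 mm; y_m = 58.6503 − y.

[1] `<polyline>` open polyline, #ff0000→engrave S229 F3509: (168.6176,18.6987) → (18.0817,14.0186) → (63.7115,31.3660) → (171.0348,24.6012) → (277.9195,16.2682) → (41.9909,37.0059)

[2] `<path>` cubic bezier, #ff0000→engrave S229 F3509: (55.4313,30.4996) → (53.1914,23.0040) → (51.3348,14.6189) → (48.8763,7.4688) → (44.8306,3.6782) → (38.2124,5.3713) → (28.0364,14.6728)

[3] `<polygon>` rectangle, #ff0000→engrave S229 F3509: (149.8943,47.2641) → (183.2569,47.2641) → (183.2569,36.4161) → (149.8943,36.4161) → (149.8943,47.2641) (closed)

[4] `<path>` quadratic bezier, #ff0000→engrave S229 F3509: (164.7530,26.4478) → (162.5376,18.3437) → (162.7434,13.6242) → (165.3706,12.2893) → (170.4190,14.3389) → (177.8888,19.7731) → (187.7798,28.5919)

[5] `<polyline>` line segment, #ff0000→engrave S229 F3509: (185.7204,45.5958) → (68.6674,22.0299)

[6] `<path>` cubic bezier, #ff0000→engrave S229 F3509: (145.4814,35.9451) → (162.9246,34.1657) → (187.6917,29.5356) → (215.5364,23.8907) → (242.2127,19.0664) → (263.4746,16.8985) → (275.0759,19.2226)

(bCNC post)
(Date: synthetic)
G21
G90
G0 X168.6176 Y18.6987
M4 S229
G1 X18.0817 Y14.0186 F3509
G1 X63.7115 Y31.3660
G1 X171.0348 Y24.6012
G1 X277.9195 Y16.2682
G1 X41.9909 Y37.0059
M5
G0 X55.4313 Y30.4996
M4 S229
G1 X53.1914 Y23.0040 F3509
G1 X51.3348 Y14.6189
G1 X48.8763 Y7.4688
G1 X44.8306 Y3.6782
G1 X38.2124 Y5.3713
G1 X28.0364 Y14.6728
M5
G0 X149.8943 Y47.2641
M4 S229
G1 X183.2569 Y47.2641 F3509
G1 X183.2569 Y36.4161
G1 X149.8943 Y36.4161
G1 X149.8943 Y47.2641
M5
G0 X164.7530 Y26.4478
M4 S229
G1 X162.5376 Y18.3437 F3509
G1 X162.7434 Y13.6242
G1 X165.3706 Y12.2893
G1 X170.4190 Y14.3389
G1 X177.8888 Y19.7731
G1 X187.7798 Y28.5919
M5
G0 X185.7204 Y45.5958
M4 S229
G1 X68.6674 Y22.0299 F3509
M5
G0 X145.4814 Y35.9451
M4 S229
G1 X162.9246 Y34.1657 F3509
G1 X187.6917 Y29.5356
G1 X215.5364 Y23.8907
G1 X242.2127 Y19.0664
G1 X263.4746 Y16.8985
G1 X275.0759 Y19.2226
M5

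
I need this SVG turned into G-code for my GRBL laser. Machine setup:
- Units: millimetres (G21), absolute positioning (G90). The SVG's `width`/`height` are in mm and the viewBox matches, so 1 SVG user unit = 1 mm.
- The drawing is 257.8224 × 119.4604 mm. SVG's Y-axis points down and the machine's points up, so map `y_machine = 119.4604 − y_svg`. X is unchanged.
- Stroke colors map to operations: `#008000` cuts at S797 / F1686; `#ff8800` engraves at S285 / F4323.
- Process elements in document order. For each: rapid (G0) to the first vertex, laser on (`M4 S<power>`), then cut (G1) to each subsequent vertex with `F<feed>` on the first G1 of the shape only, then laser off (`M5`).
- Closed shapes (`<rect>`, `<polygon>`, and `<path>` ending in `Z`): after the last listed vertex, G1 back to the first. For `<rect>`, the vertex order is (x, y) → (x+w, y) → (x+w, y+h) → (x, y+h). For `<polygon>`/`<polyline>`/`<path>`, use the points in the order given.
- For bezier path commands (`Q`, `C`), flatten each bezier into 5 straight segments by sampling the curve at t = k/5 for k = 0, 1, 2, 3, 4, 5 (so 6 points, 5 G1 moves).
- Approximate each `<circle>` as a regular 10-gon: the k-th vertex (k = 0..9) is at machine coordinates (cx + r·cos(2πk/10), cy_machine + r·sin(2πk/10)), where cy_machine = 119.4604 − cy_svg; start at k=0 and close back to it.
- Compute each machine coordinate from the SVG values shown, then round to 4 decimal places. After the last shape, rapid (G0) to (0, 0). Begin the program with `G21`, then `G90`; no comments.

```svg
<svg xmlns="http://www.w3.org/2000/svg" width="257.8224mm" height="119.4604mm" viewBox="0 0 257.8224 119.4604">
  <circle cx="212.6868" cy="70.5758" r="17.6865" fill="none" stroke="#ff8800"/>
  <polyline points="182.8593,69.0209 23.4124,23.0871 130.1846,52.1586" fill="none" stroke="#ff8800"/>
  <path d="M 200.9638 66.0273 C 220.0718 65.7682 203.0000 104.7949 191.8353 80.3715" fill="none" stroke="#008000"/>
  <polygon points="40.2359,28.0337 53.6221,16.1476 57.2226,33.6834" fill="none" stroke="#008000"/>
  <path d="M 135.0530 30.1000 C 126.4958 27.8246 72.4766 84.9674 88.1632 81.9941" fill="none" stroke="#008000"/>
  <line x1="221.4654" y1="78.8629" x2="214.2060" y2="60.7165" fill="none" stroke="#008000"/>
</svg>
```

Since the viewBox matches the mm dimensions, user units are millimetres directly. The only transform is the Y-flip y_m = 119.4604 − y_svg.

Shape 1 is a circle drawn with `<circle>`. Its stroke #ff8800 means engrave at S285, F4323. After flipping Y the toolpath is (230.3733,48.8846) → (226.9955,59.2805) → (218.1522,65.7055) → (207.2214,65.7055) → (198.3781,59.2805) → (195.0003,48.8846) → (198.3781,38.4887) → (207.2214,32.0637) → (218.1522,32.0637) → (226.9955,38.4887) → (230.3733,48.8846), returning to the start.

Shape 2 is a open polyline drawn with `<polyline>`. Its stroke #ff8800 means engrave at S285, F4323. After flipping Y the toolpath is (182.8593,50.4395) → (23.4124,96.3733) → (130.1846,67.3018).

Shape 3 is a cubic bezier drawn with `<path>`. Its stroke #008000 means cut at S797, F1686. After flipping Y the toolpath is (200.9638,53.4331) → (208.4237,49.6962) → (209.2207,41.4619) → (205.3748,33.6618) → (198.9063,31.2270) → (191.8353,39.0889).

Shape 4 is a regular polygon drawn with `<polygon>`. Its stroke #008000 means cut at S797, F1686. After flipping Y the toolpath is (40.2359,91.4267) → (53.6221,103.3128) → (57.2226,85.7770) → (40.2359,91.4267), returning to the start.

Shape 5 is a cubic bezier drawn with `<path>`. Its stroke #008000 means cut at S797, F1686. After flipping Y the toolpath is (135.0530,89.3604) → (125.3846,84.5517) → (110.3333,71.2203) → (95.4273,55.1039) → (86.1946,41.9400) → (88.1632,37.4663).

Shape 6 is a line segment drawn with `<line>`. Its stroke #008000 means cut at S797, F1686. After flipping Y the toolpath is (221.4654,40.5975) → (214.2060,58.7439).

G21
G90
G0 X230.3733 Y48.8846
M4 S285
G1 X226.9955 Y59.2805 F4323
G1 X218.1522 Y65.7055
G1 X207.2214 Y65.7055
G1 X198.3781 Y59.2805
G1 X195.0003 Y48.8846
G1 X198.3781 Y38.4887
G1 X207.2214 Y32.0637
G1 X218.1522 Y32.0637
G1 X226.9955 Y38.4887
G1 X230.3733 Y48.8846
M5
G0 X182.8593 Y50.4395
M4 S285
G1 X23.4124 Y96.3733 F4323
G1 X130.1846 Y67.3018
M5
G0 X200.9638 Y53.4331
M4 S797
G1 X208.4237 Y49.6962 F1686
G1 X209.2207 Y41.4619
G1 X205.3748 Y33.6618
G1 X198.9063 Y31.2270
G1 X191.8353 Y39.0889
M5
G0 X40.2359 Y91.4267
M4 S797
G1 X53.6221 Y103.3128 F1686
G1 X57.2226 Y85.7770
G1 X40.2359 Y91.4267
M5
G0 X135.0530 Y89.3604
M4 S797
G1 X125.3846 Y84.5517 F1686
G1 X110.3333 Y71.2203
G1 X95.4273 Y55.1039
G1 X86.1946 Y41.9400
G1 X88.1632 Y37.4663
M5
G0 X221.4654 Y40.5975
M4 S797
G1 X214.2060 Y58.7439 F1686
M5
G0 X0.0000 Y0.0000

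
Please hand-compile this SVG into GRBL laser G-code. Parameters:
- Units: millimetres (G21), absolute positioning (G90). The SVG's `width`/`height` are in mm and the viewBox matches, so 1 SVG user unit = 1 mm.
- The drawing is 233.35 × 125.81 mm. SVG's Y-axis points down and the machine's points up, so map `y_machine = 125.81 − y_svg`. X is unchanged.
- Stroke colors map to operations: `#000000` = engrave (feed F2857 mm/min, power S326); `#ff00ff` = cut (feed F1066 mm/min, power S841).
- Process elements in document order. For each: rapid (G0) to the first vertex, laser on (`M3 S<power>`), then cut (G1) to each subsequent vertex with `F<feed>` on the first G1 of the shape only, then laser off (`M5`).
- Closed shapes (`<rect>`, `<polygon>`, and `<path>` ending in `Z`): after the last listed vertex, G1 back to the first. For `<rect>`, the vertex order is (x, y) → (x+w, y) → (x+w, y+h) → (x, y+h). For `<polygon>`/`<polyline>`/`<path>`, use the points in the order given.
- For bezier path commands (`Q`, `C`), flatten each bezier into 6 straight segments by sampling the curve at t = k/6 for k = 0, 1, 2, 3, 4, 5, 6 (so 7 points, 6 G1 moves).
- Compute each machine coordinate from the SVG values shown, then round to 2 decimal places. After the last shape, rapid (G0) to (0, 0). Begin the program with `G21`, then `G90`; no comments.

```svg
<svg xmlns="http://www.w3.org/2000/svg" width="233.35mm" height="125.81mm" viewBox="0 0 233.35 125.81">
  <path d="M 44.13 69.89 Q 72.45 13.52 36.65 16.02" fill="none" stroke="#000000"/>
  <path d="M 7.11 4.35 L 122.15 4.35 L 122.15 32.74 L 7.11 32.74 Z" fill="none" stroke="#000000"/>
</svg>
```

G21
G90
G0 X44.13 Y55.92
M3 S326
G1 X51.79 Y73.07 F2857
G1 X55.89 Y86.96
G1 X56.42 Y97.57
G1 X53.39 Y104.92
G1 X46.80 Y108.99
G1 X36.65 Y109.79
M5
G0 X7.11 Y121.46
M3 S326
G1 X122.15 Y121.46 F2857
G1 X122.15 Y93.07
G1 X7.11 Y93.07
G1 X7.11 Y121.46
M5
G0 X0.00 Y0.00

Since the viewBox matches the mm dimensions, user units are millimetres directly. The only transform is the Y-flip y_m = 125.81 − y_svg.

Shape 1 is a quadratic bezier drawn with `<path>`. Its stroke #000000 means engrave at S326, F2857. After flipping Y the toolpath is (44.13,55.92) → (51.79,73.07) → (55.89,86.96) → (56.42,97.57) → (53.39,104.92) → (46.80,108.99) → (36.65,109.79).

Shape 2 is a rectangle drawn with `<path>`. Its stroke #000000 means engrave at S326, F2857. After flipping Y the toolpath is (7.11,121.46) → (122.15,121.46) → (122.15,93.07) → (7.11,93.07) → (7.11,121.46), returning to the start.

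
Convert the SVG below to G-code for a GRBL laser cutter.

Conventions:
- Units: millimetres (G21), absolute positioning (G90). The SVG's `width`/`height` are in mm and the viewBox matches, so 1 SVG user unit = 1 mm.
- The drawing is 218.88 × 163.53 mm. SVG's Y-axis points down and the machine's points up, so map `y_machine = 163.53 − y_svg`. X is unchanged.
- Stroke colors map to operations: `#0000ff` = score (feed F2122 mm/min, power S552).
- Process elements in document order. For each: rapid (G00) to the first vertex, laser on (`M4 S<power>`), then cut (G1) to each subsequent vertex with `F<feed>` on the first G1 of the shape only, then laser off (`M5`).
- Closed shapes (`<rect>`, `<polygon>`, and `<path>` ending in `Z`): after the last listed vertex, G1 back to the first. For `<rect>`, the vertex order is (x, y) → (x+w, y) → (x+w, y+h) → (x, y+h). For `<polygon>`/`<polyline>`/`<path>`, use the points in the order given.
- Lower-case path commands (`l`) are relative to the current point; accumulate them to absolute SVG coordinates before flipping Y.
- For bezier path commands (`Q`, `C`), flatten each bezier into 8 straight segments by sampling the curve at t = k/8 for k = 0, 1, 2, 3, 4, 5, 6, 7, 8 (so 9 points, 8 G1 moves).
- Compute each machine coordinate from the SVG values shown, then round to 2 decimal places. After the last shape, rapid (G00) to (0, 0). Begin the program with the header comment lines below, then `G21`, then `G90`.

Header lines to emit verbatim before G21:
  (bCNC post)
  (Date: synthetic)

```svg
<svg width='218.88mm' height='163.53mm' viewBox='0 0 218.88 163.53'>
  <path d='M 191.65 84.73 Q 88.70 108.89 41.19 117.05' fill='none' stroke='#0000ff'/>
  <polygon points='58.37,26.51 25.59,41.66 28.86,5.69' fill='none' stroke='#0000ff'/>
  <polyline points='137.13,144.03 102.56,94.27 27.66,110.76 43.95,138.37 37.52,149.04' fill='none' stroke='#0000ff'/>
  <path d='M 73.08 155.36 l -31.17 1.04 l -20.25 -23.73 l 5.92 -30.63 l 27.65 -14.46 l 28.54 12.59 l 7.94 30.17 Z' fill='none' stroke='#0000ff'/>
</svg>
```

(bCNC post)
(Date: synthetic)
G21
G90
G00 X191.65 Y78.80
M4 S552
G1 X166.78 Y73.01 F2122
G1 X143.64 Y67.72
G1 X122.23 Y62.93
G1 X102.56 Y58.64
G1 X84.62 Y54.85
G1 X68.41 Y51.56
G1 X53.93 Y48.77
G1 X41.19 Y46.48
M5
G00 X58.37 Y137.02
M4 S552
G1 X25.59 Y121.87 F2122
G1 X28.86 Y157.84
G1 X58.37 Y137.02
M5
G00 X137.13 Y19.50
M4 S552
G1 X102.56 Y69.26 F2122
G1 X27.66 Y52.77
G1 X43.95 Y25.16
G1 X37.52 Y14.49
M5
G00 X73.08 Y8.17
M4 S552
G1 X41.91 Y7.13 F2122
G1 X21.66 Y30.86
G1 X27.58 Y61.49
G1 X55.23 Y75.95
G1 X83.77 Y63.36
G1 X91.71 Y33.19
G1 X73.08 Y8.17
M5
G00 X0.00 Y0.00

Since the viewBox matches the mm dimensions, user units are millimetres directly. The only transform is the Y-flip y_m = 163.53 − y_svg.

Shape 1 is a quadratic bezier drawn with `<path>`. Its stroke #0000ff means score at S552, F2122. After flipping Y the toolpath is (191.65,78.80) → (166.78,73.01) → (143.64,67.72) → (122.23,62.93) → (102.56,58.64) → (84.62,54.85) → (68.41,51.56) → (53.93,48.77) → (41.19,46.48).

Shape 2 is a regular polygon drawn with `<polygon>`. Its stroke #0000ff means score at S552, F2122. After flipping Y the toolpath is (58.37,137.02) → (25.59,121.87) → (28.86,157.84) → (58.37,137.02), returning to the start.

Shape 3 is a open polyline drawn with `<polyline>`. Its stroke #0000ff means score at S552, F2122. After flipping Y the toolpath is (137.13,19.50) → (102.56,69.26) → (27.66,52.77) → (43.95,25.16) → (37.52,14.49).

Shape 4 is a regular polygon drawn with `<path>`. Its stroke #0000ff means score at S552, F2122. After flipping Y the toolpath is (73.08,8.17) → (41.91,7.13) → (21.66,30.86) → (27.58,61.49) → (55.23,75.95) → (83.77,63.36) → (91.71,33.19) → (73.08,8.17), returning to the start.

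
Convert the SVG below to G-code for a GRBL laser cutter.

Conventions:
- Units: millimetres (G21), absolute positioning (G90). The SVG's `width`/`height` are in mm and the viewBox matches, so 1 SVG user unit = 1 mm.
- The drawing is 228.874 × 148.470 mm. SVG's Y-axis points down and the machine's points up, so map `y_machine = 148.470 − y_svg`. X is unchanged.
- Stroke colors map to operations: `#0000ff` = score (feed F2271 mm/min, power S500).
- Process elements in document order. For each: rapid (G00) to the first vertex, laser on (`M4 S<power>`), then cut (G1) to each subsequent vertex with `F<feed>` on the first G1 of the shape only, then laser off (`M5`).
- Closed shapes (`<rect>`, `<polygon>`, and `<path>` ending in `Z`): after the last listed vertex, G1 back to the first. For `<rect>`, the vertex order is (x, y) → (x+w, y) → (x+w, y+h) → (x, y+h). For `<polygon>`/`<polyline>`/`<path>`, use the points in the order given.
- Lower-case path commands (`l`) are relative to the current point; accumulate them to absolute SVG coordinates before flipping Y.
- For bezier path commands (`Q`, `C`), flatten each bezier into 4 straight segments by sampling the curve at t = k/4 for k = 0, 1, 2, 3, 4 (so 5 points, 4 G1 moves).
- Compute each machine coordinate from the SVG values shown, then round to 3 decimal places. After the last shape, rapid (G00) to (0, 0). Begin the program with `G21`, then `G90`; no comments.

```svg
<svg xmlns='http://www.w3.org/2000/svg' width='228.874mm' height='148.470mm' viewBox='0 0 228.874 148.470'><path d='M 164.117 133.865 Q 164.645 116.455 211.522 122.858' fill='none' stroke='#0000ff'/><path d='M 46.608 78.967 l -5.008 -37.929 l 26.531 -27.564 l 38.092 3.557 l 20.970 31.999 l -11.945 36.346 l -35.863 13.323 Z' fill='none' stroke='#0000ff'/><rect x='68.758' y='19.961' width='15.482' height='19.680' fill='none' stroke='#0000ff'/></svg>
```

G21
G90
G00 X164.117 Y14.605
M4 S500
G1 X167.278 Y21.822 F2271
G1 X176.232 Y26.062
G1 X190.980 Y27.325
G1 X211.522 Y25.612
M5
G00 X46.608 Y69.503
M4 S500
G1 X41.600 Y107.432 F2271
G1 X68.131 Y134.996
G1 X106.223 Y131.439
G1 X127.193 Y99.440
G1 X115.248 Y63.094
G1 X79.385 Y49.771
G1 X46.608 Y69.503
M5
G00 X68.758 Y128.509
M4 S500
G1 X84.240 Y128.509 F2271
G1 X84.240 Y108.829
G1 X68.758 Y108.829
G1 X68.758 Y128.509
M5
G00 X0.000 Y0.000

1 u = 1 mm; y_m = 148.470 − y.

[1] `<path>` quadratic bezier, #0000ff→score S500 F2271: (164.117,14.605) → (167.278,21.822) → (176.232,26.062) → (190.980,27.325) → (211.522,25.612)

[2] `<path>` regular polygon, #0000ff→score S500 F2271: (46.608,69.503) → (41.600,107.432) → (68.131,134.996) → (106.223,131.439) → (127.193,99.440) → (115.248,63.094) → (79.385,49.771) → (46.608,69.503) (closed)

[3] `<rect>` rectangle, #0000ff→score S500 F2271: (68.758,128.509) → (84.240,128.509) → (84.240,108.829) → (68.758,108.829) → (68.758,128.509) (closed)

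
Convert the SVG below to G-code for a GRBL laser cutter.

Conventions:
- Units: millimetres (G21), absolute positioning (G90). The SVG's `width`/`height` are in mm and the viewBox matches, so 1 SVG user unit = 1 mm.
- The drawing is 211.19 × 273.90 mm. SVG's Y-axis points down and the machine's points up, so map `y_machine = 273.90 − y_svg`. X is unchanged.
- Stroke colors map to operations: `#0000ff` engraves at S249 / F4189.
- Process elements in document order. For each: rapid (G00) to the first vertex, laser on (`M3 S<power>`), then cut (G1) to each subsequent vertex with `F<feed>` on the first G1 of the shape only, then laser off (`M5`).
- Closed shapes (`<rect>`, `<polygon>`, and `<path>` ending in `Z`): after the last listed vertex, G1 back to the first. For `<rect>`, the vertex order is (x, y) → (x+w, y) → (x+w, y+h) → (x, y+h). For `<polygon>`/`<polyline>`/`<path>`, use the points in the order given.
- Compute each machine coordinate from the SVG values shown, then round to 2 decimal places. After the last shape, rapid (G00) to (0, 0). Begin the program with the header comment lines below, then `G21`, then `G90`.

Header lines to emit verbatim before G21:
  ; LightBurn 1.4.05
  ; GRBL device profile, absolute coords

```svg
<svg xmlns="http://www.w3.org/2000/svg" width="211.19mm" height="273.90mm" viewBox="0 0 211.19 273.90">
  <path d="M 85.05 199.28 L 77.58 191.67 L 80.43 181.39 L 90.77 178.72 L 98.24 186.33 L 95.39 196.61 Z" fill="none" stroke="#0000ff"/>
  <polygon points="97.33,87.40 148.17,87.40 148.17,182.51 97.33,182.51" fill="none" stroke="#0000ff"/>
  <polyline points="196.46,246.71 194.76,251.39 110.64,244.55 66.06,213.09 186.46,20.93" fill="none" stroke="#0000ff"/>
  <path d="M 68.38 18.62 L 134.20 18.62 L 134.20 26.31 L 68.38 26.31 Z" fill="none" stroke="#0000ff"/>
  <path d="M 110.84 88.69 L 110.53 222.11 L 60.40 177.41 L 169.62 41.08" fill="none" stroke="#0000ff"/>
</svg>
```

; LightBurn 1.4.05
; GRBL device profile, absolute coords
G21
G90
G00 X85.05 Y74.62
M3 S249
G1 X77.58 Y82.23 F4189
G1 X80.43 Y92.51
G1 X90.77 Y95.18
G1 X98.24 Y87.57
G1 X95.39 Y77.29
G1 X85.05 Y74.62
M5
G00 X97.33 Y186.50
M3 S249
G1 X148.17 Y186.50 F4189
G1 X148.17 Y91.39
G1 X97.33 Y91.39
G1 X97.33 Y186.50
M5
G00 X196.46 Y27.19
M3 S249
G1 X194.76 Y22.51 F4189
G1 X110.64 Y29.35
G1 X66.06 Y60.81
G1 X186.46 Y252.97
M5
G00 X68.38 Y255.28
M3 S249
G1 X134.20 Y255.28 F4189
G1 X134.20 Y247.59
G1 X68.38 Y247.59
G1 X68.38 Y255.28
M5
G00 X110.84 Y185.21
M3 S249
G1 X110.53 Y51.79 F4189
G1 X60.40 Y96.49
G1 X169.62 Y232.82
M5
G00 X0.00 Y0.00

viewBox `0 0 211.19 273.90` with mm width/height → 1 unit = 1 mm. Flip: y_m = 273.90 − y_svg.

**Shape 1** — `<path>` regular polygon, stroke `#0000ff` → engrave (S249, F4189). Machine vertices: (85.05,74.62) → (77.58,82.23) → (80.43,92.51) → (90.77,95.18) → (98.24,87.57) → (95.39,77.29) → (85.05,74.62). Closed: final G1 returns to the first vertex.

**Shape 2** — `<polygon>` rectangle, stroke `#0000ff` → engrave (S249, F4189). Machine vertices: (97.33,186.50) → (148.17,186.50) → (148.17,91.39) → (97.33,91.39) → (97.33,186.50). Closed: final G1 returns to the first vertex.

**Shape 3** — `<polyline>` open polyline, stroke `#0000ff` → engrave (S249, F4189). Machine vertices: (196.46,27.19) → (194.76,22.51) → (110.64,29.35) → (66.06,60.81) → (186.46,252.97). Open path.

**Shape 4** — `<path>` rectangle, stroke `#0000ff` → engrave (S249, F4189). Machine vertices: (68.38,255.28) → (134.20,255.28) → (134.20,247.59) → (68.38,247.59) → (68.38,255.28). Closed: final G1 returns to the first vertex.

**Shape 5** — `<path>` open polyline, stroke `#0000ff` → engrave (S249, F4189). Machine vertices: (110.84,185.21) → (110.53,51.79) → (60.40,96.49) → (169.62,232.82). Open path.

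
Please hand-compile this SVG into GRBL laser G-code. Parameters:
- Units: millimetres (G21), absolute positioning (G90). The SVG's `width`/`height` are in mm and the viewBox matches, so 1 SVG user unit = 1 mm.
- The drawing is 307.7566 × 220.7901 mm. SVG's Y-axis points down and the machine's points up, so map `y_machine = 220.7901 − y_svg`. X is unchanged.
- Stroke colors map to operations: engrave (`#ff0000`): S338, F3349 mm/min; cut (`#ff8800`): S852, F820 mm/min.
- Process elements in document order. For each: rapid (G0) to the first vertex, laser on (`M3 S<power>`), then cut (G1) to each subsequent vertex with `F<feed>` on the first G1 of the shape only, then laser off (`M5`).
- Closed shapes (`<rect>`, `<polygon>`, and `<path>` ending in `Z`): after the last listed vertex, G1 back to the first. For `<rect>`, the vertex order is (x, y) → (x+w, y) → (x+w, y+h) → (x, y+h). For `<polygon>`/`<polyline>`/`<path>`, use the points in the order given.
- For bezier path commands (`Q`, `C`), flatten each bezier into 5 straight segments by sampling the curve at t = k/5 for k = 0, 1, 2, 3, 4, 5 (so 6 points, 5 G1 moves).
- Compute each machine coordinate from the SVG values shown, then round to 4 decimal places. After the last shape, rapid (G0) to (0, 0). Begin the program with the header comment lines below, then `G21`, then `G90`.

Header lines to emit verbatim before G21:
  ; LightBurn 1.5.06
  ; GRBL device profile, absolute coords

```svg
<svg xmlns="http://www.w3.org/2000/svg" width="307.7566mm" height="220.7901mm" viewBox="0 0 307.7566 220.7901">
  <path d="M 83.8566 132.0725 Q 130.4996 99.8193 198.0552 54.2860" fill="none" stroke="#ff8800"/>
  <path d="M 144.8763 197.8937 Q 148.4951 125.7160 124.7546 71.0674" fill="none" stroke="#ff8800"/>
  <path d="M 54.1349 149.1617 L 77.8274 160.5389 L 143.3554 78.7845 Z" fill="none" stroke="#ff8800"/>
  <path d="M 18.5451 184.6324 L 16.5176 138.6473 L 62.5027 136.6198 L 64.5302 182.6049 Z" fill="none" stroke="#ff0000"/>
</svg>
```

1 u = 1 mm; y_m = 220.7901 − y.

[1] `<path>` quadratic bezier, #ff8800→cut S852 F820: (83.8566,88.7176) → (103.3503,102.1501) → (124.5170,116.6450) → (147.3567,132.2023) → (171.8695,148.8220) → (198.0552,166.5041)

[2] `<path>` quadratic bezier, #ff8800→cut S852 F820: (144.8763,22.8964) → (145.2294,51.0663) → (143.3939,77.8339) → (139.3695,103.1992) → (133.1564,127.1621) → (124.7546,149.7227)

[3] `<path>` closed polygon, #ff8800→cut S852 F820: (54.1349,71.6284) → (77.8274,60.2512) → (143.3554,142.0056) → (54.1349,71.6284) (closed)

[4] `<path>` regular polygon, #ff0000→engrave S338 F3349: (18.5451,36.1577) → (16.5176,82.1428) → (62.5027,84.1703) → (64.5302,38.1852) → (18.5451,36.1577) (closed)

; LightBurn 1.5.06
; GRBL device profile, absolute coords
G21
G90
G0 X83.8566 Y88.7176
M3 S852
G1 X103.3503 Y102.1501 F820
G1 X124.5170 Y116.6450
G1 X147.3567 Y132.2023
G1 X171.8695 Y148.8220
G1 X198.0552 Y166.5041
M5
G0 X144.8763 Y22.8964
M3 S852
G1 X145.2294 Y51.0663 F820
G1 X143.3939 Y77.8339
G1 X139.3695 Y103.1992
G1 X133.1564 Y127.1621
G1 X124.7546 Y149.7227
M5
G0 X54.1349 Y71.6284
M3 S852
G1 X77.8274 Y60.2512 F820
G1 X143.3554 Y142.0056
G1 X54.1349 Y71.6284
M5
G0 X18.5451 Y36.1577
M3 S338
G1 X16.5176 Y82.1428 F3349
G1 X62.5027 Y84.1703
G1 X64.5302 Y38.1852
G1 X18.5451 Y36.1577
M5
G0 X0.0000 Y0.0000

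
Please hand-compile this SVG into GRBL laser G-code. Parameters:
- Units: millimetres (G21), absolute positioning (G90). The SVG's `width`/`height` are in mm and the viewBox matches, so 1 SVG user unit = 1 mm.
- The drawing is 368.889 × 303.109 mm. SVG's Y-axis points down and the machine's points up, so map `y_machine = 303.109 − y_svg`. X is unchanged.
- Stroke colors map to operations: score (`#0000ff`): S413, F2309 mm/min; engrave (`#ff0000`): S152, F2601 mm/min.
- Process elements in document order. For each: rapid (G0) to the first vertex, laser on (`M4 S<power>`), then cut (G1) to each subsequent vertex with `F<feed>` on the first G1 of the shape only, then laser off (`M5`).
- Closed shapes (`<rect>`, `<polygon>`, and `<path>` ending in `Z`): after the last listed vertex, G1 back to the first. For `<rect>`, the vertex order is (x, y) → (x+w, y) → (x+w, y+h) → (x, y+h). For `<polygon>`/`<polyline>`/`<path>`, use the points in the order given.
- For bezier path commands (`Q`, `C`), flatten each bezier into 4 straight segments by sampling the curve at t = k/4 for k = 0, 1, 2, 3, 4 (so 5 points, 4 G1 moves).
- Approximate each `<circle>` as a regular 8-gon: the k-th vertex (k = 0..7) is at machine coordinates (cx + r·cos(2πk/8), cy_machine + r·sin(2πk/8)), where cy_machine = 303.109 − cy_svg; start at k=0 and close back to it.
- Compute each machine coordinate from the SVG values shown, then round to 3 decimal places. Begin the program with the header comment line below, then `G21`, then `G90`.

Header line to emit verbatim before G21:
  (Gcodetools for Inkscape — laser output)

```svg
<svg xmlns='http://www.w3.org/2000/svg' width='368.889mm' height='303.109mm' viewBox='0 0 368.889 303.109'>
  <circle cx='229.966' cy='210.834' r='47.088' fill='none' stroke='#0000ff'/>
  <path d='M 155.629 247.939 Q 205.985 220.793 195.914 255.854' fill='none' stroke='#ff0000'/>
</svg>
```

Since the viewBox matches the mm dimensions, user units are millimetres directly. The only transform is the Y-flip y_m = 303.109 − y_svg.

Shape 1 is a circle drawn with `<circle>`. Its stroke #0000ff means score at S413, F2309. After flipping Y the toolpath is (277.054,92.275) → (263.262,125.571) → (229.966,139.363) → (196.670,125.571) → (182.878,92.275) → (196.670,58.979) → (229.966,45.187) → (263.262,58.979) → (277.054,92.275), returning to the start.

Shape 2 is a quadratic bezier drawn with `<path>`. Its stroke #ff0000 means engrave at S152, F2601. After flipping Y the toolpath is (155.629,55.170) → (177.030,64.855) → (190.878,66.764) → (197.173,60.898) → (195.914,47.255).

(Gcodetools for Inkscape — laser output)
G21
G90
G0 X277.054 Y92.275
M4 S413
G1 X263.262 Y125.571 F2309
G1 X229.966 Y139.363
G1 X196.670 Y125.571
G1 X182.878 Y92.275
G1 X196.670 Y58.979
G1 X229.966 Y45.187
G1 X263.262 Y58.979
G1 X277.054 Y92.275
M5
G0 X155.629 Y55.170
M4 S152
G1 X177.030 Y64.855 F2601
G1 X190.878 Y66.764
G1 X197.173 Y60.898
G1 X195.914 Y47.255
M5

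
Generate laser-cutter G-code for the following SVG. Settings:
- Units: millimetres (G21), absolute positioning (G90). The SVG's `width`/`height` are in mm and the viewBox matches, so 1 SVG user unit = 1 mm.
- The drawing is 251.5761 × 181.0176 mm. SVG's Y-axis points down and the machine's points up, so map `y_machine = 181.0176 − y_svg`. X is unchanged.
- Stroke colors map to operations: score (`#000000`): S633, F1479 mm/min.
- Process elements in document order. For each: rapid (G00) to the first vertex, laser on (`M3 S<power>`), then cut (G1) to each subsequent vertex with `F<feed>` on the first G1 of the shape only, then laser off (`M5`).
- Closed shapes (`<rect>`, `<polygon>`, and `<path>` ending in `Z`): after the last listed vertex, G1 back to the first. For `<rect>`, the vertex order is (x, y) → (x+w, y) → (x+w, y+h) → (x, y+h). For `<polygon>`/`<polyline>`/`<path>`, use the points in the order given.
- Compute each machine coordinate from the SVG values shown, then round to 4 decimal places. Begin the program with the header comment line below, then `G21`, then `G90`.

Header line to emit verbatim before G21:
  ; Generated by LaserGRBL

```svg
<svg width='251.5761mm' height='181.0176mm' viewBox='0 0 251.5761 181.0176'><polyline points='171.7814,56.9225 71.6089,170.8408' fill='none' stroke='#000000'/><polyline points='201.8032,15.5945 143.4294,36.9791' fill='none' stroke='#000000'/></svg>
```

viewBox `0 0 251.5761 181.0176` with mm width/height → 1 unit = 1 mm. Flip: y_m = 181.0176 − y_svg.

**Shape 1** — `<polyline>` line segment, stroke `#000000` → score (S633, F1479). Machine vertices: (171.7814,124.0951) → (71.6089,10.1768). Open path.

**Shape 2** — `<polyline>` line segment, stroke `#000000` → score (S633, F1479). Machine vertices: (201.8032,165.4231) → (143.4294,144.0385). Open path.

; Generated by LaserGRBL
G21
G90
G00 X171.7814 Y124.0951
M3 S633
G1 X71.6089 Y10.1768 F1479
M5
G00 X201.8032 Y165.4231
M3 S633
G1 X143.4294 Y144.0385 F1479
M5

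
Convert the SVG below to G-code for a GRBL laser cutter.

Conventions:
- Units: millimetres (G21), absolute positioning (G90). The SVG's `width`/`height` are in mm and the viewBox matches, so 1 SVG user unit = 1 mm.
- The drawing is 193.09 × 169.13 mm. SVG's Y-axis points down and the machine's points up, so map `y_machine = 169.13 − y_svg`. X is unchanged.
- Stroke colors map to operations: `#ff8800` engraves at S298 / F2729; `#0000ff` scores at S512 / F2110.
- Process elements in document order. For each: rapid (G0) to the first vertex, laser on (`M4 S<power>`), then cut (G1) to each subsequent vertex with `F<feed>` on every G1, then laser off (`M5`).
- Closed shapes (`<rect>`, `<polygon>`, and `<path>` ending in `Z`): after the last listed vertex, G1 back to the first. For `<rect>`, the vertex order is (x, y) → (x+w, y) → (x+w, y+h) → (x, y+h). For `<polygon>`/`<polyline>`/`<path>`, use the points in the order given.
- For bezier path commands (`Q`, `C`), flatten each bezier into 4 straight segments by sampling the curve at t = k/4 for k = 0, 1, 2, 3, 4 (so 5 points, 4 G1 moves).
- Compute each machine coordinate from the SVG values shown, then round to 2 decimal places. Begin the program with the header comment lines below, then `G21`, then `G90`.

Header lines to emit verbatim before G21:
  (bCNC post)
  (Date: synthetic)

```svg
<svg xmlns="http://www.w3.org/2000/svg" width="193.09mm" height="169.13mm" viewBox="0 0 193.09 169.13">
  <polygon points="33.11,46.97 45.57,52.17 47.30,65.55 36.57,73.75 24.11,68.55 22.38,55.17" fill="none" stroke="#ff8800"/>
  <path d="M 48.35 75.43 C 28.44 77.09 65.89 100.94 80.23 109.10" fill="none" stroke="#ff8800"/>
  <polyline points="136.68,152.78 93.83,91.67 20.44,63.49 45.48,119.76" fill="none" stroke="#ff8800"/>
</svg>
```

(bCNC post)
(Date: synthetic)
G21
G90
G0 X33.11 Y122.16
M4 S298
G1 X45.57 Y116.96 F2729
G1 X47.30 Y103.58 F2729
G1 X36.57 Y95.38 F2729
G1 X24.11 Y100.58 F2729
G1 X22.38 Y113.96 F2729
G1 X33.11 Y122.16 F2729
M5
G0 X48.35 Y93.70
M4 S298
G1 X42.92 Y88.89 F2729
G1 X51.45 Y79.30 F2729
G1 X66.40 Y68.50 F2729
G1 X80.23 Y60.03 F2729
M5
G0 X136.68 Y16.35
M4 S298
G1 X93.83 Y77.46 F2729
G1 X20.44 Y105.64 F2729
G1 X45.48 Y49.37 F2729
M5

viewBox `0 0 193.09 169.13` with mm width/height → 1 unit = 1 mm. Flip: y_m = 169.13 − y_svg.

**Shape 1** — `<polygon>` regular polygon, stroke `#ff8800` → engrave (S298, F2729). Machine vertices: (33.11,122.16) → (45.57,116.96) → (47.30,103.58) → (36.57,95.38) → (24.11,100.58) → (22.38,113.96) → (33.11,122.16). Closed: final G1 returns to the first vertex.

**Shape 2** — `<path>` cubic bezier, stroke `#ff8800` → engrave (S298, F2729). Control points (SVG): P0=(48.35,75.43), P1=(28.44,77.09), P2=(65.89,100.94), P3=(80.23,109.10); sampled at t=k/4. Machine vertices: (48.35,93.70) → (42.92,88.89) → (51.45,79.30) → (66.40,68.50) → (80.23,60.03). Open path.

**Shape 3** — `<polyline>` open polyline, stroke `#ff8800` → engrave (S298, F2729). Machine vertices: (136.68,16.35) → (93.83,77.46) → (20.44,105.64) → (45.48,49.37). Open path.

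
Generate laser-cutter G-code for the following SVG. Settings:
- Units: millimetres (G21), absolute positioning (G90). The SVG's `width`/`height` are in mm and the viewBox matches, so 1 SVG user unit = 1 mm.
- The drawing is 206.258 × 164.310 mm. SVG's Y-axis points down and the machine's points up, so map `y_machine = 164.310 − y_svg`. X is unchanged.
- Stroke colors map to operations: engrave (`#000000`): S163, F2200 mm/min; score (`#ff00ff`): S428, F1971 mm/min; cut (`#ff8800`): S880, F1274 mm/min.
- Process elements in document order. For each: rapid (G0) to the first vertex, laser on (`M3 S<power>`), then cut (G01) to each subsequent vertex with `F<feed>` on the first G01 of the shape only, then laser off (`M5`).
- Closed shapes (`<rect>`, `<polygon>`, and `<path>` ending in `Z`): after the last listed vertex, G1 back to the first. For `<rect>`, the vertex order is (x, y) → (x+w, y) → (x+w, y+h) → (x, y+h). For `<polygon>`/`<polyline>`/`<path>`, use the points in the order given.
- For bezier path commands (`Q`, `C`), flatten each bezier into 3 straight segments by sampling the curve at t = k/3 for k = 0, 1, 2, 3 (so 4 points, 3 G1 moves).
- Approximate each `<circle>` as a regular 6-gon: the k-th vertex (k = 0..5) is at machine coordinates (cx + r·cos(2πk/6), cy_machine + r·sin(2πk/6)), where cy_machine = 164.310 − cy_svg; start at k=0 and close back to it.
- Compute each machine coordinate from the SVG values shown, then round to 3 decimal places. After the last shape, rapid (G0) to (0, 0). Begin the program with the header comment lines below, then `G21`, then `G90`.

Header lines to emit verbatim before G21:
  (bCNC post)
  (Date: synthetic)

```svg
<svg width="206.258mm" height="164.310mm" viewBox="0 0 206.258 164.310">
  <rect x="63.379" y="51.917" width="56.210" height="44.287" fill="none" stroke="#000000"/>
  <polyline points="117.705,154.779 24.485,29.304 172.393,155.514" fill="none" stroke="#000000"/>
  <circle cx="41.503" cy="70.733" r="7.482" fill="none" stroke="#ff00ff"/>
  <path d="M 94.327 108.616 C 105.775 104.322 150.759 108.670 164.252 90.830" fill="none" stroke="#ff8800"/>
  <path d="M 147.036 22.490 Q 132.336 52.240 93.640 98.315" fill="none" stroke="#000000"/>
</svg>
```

1 u = 1 mm; y_m = 164.310 − y.

[1] `<rect>` rectangle, #000000→engrave S163 F2200: (63.379,112.393) → (119.589,112.393) → (119.589,68.106) → (63.379,68.106) → (63.379,112.393) (closed)

[2] `<polyline>` open polyline, #000000→engrave S163 F2200: (117.705,9.531) → (24.485,135.006) → (172.393,8.796)

[3] `<circle>` circle, #ff00ff→score S428 F1971: (48.985,93.577) → (45.244,100.057) → (37.762,100.057) → (34.021,93.577) → (37.762,87.097) → (45.244,87.097) → (48.985,93.577) (closed)

[4] `<path>` cubic bezier, #ff8800→cut S880 F1274: (94.327,55.694) → (114.545,58.249) → (142.670,61.894) → (164.252,73.480)

[5] `<path>` quadratic bezier, #000000→engrave S163 F2200: (147.036,141.820) → (134.570,120.173) → (116.771,94.898) → (93.640,65.995)

(bCNC post)
(Date: synthetic)
G21
G90
G0 X63.379 Y112.393
M3 S163
G01 X119.589 Y112.393 F2200
G01 X119.589 Y68.106
G01 X63.379 Y68.106
G01 X63.379 Y112.393
M5
G0 X117.705 Y9.531
M3 S163
G01 X24.485 Y135.006 F2200
G01 X172.393 Y8.796
M5
G0 X48.985 Y93.577
M3 S428
G01 X45.244 Y100.057 F1971
G01 X37.762 Y100.057
G01 X34.021 Y93.577
G01 X37.762 Y87.097
G01 X45.244 Y87.097
G01 X48.985 Y93.577
M5
G0 X94.327 Y55.694
M3 S880
G01 X114.545 Y58.249 F1274
G01 X142.670 Y61.894
G01 X164.252 Y73.480
M5
G0 X147.036 Y141.820
M3 S163
G01 X134.570 Y120.173 F2200
G01 X116.771 Y94.898
G01 X93.640 Y65.995
M5
G0 X0.000 Y0.000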